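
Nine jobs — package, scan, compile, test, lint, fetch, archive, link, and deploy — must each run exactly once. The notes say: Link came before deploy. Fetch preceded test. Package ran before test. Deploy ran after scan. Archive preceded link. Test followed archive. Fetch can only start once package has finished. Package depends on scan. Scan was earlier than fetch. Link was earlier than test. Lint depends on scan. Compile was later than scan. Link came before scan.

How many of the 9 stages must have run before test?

5

Directly stated before test: archive, fetch, link, and package.
Scan reaches test via scan → fetch → test.
That's archive, fetch, link, package, and scan — 5 in all.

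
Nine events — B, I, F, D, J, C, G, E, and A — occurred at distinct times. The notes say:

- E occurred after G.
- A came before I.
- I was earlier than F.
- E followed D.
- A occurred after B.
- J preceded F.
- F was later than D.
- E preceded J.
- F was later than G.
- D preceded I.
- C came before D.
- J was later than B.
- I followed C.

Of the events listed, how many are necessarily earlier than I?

Directly stated before I: A, C, and D.
B reaches I via B → A → I.
No chain forces J (or any of the others) ahead of I.
That's A, B, C, and D — 4 in all.

4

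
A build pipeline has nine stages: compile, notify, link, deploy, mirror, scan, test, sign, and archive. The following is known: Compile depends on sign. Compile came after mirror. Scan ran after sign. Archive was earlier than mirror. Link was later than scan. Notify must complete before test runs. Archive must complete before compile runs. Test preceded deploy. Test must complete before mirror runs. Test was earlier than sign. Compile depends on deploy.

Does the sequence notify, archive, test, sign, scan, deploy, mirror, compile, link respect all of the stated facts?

Check each stated constraint against the proposed order — e.g. archive is ahead of mirror; archive is ahead of compile. Every pair is in the required order; nothing is violated.

yes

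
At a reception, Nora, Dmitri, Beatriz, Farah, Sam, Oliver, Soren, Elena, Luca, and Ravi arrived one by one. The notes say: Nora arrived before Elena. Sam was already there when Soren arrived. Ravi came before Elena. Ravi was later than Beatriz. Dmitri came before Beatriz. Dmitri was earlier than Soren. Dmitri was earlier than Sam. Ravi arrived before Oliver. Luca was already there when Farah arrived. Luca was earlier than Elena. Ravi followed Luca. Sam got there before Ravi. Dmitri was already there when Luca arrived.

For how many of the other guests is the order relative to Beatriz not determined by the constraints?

5

Forced before Beatriz: Dmitri; forced after Beatriz: Elena, Oliver, and Ravi.
That leaves Farah, Luca, Nora, Sam, and Soren with no forced order relative to Beatriz — 5.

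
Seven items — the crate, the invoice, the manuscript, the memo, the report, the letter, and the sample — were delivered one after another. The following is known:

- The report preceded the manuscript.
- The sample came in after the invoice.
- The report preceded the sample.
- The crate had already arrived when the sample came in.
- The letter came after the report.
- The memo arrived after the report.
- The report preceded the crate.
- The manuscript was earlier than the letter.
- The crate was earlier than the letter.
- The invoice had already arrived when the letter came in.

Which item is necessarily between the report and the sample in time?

Tracing the constraints gives the report → the crate → the sample, so the crate sits after the report and before the sample.
No other item is forced both after the report and before the sample.

the crate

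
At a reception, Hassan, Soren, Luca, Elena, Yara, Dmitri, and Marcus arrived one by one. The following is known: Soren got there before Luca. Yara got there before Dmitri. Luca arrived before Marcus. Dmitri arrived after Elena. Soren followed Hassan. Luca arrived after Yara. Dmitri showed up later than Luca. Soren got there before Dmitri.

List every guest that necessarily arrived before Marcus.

Hassan, Luca, Soren, Yara

Directly stated before Marcus: Luca.
Hassan reaches Marcus via Hassan → Soren → Luca → Marcus.
Soren reaches Marcus via Soren → Luca → Marcus.
Yara reaches Marcus via Yara → Luca → Marcus.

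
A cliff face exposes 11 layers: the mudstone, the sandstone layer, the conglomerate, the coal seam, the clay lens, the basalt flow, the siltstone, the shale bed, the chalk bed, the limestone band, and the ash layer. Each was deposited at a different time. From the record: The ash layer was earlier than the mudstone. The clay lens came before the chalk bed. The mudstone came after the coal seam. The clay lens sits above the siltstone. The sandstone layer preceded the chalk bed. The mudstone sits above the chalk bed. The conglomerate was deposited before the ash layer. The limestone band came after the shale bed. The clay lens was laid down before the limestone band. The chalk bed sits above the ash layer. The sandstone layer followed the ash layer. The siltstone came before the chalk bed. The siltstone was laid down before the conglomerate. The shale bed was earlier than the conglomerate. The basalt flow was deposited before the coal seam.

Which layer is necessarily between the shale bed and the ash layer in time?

Tracing the constraints gives the shale bed → the conglomerate → the ash layer, so the conglomerate sits after the shale bed and before the ash layer.
No other layer is forced both after the shale bed and before the ash layer.

the conglomerate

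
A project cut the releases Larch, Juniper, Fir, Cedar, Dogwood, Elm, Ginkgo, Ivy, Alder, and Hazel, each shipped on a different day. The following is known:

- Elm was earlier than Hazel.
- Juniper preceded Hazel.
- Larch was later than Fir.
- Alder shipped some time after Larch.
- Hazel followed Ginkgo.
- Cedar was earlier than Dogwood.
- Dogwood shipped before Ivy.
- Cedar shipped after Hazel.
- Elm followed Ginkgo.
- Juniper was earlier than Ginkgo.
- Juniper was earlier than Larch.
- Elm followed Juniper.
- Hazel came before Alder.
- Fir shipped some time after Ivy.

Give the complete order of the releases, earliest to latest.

The constraints fix every adjacent pair, so only one ordering works:
Juniper → Ginkgo → Elm → Hazel → Cedar → Dogwood → Ivy → Fir → Larch → Alder.

Juniper, Ginkgo, Elm, Hazel, Cedar, Dogwood, Ivy, Fir, Larch, Alder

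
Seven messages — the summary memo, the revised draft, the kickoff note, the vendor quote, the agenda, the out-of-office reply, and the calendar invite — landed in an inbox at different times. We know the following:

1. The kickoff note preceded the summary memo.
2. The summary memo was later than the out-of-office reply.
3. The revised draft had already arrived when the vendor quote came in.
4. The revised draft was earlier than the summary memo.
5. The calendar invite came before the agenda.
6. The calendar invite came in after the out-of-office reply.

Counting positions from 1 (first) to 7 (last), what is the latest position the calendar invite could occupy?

The calendar invite must come before the agenda — 1 message forced after it.
Everything else can be placed before the calendar invite in some valid order, so the calendar invite can sit as late as position 7 − 1 = 6.

6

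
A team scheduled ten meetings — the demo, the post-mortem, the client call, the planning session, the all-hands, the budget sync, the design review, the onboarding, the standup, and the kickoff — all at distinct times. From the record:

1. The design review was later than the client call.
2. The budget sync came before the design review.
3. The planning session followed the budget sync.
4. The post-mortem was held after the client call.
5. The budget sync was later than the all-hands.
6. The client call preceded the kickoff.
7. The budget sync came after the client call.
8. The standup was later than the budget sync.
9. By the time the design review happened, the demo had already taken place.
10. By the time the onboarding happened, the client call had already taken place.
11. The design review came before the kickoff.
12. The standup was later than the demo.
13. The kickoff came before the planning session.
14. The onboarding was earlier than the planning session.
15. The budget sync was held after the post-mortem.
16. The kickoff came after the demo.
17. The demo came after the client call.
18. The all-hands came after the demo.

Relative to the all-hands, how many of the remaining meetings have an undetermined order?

2

Forced before the all-hands: the client call and the demo; forced after the all-hands: the budget sync, the design review, the kickoff, the planning session, and the standup.
That leaves the onboarding and the post-mortem with no forced order relative to the all-hands — 2.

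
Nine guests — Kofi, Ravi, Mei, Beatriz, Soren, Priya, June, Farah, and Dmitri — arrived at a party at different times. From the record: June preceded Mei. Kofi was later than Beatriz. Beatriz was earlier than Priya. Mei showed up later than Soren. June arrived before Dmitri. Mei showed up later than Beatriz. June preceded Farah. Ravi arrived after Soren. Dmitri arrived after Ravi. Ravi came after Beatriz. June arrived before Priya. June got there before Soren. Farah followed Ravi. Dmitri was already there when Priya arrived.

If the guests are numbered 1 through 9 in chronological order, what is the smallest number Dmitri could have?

5

Beatriz, June, Ravi, and Soren must all come before Dmitri — 4 forced predecessors.
Nothing else is forced ahead of Dmitri, so their earliest slot is position 4 + 1 = 5.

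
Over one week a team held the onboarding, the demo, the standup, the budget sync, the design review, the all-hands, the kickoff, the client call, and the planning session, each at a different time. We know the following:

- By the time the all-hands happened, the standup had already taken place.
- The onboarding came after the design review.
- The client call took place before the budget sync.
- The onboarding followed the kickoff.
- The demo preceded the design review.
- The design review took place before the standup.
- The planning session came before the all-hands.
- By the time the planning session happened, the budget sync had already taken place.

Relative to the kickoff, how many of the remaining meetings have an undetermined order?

7

Forced after the kickoff: the onboarding.
That leaves the all-hands, the budget sync, the client call, the demo, the design review, the planning session, and the standup with no forced order relative to the kickoff — 7.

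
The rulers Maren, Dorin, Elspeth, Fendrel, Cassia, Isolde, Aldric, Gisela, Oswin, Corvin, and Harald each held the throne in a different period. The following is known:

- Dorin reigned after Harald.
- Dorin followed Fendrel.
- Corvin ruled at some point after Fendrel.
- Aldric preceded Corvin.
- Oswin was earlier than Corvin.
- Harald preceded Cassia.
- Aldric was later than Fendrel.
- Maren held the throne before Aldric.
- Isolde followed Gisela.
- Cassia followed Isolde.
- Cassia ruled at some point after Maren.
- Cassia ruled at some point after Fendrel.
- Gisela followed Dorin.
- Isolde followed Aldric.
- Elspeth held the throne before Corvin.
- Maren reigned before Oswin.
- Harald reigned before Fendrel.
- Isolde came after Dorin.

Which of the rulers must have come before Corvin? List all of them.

Aldric, Elspeth, Fendrel, Harald, Maren, Oswin

Directly stated before Corvin: Aldric, Elspeth, Fendrel, and Oswin.
Harald reaches Corvin via Harald → Fendrel → Corvin.
Maren reaches Corvin via Maren → Aldric → Corvin.
No chain forces Isolde (or any of the others) ahead of Corvin.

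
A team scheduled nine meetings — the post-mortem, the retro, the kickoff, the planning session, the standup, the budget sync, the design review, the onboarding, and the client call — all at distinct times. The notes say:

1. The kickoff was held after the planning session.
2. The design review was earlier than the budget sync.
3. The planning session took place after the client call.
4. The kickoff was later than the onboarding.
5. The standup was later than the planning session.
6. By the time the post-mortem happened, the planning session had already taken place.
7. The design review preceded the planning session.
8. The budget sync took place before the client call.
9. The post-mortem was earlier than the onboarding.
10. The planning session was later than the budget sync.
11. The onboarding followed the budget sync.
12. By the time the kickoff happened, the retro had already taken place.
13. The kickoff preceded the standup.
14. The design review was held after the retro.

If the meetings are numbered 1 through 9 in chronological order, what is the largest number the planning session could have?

The planning session must come before the kickoff, the onboarding, the post-mortem, and the standup — 4 meetings forced after it.
Everything else can be placed before the planning session in some valid order, so the planning session can sit as late as position 9 − 4 = 5.

5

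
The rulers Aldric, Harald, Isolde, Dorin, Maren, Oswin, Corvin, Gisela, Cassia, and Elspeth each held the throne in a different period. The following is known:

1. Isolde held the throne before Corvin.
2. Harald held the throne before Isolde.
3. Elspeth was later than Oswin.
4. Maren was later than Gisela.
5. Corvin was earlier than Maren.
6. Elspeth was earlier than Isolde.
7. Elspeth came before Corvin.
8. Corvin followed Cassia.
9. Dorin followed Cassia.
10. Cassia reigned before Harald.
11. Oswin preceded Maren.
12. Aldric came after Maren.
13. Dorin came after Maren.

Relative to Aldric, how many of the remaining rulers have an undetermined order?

1

Forced before Aldric: Cassia, Corvin, Elspeth, Gisela, Harald, Isolde, Maren, and Oswin.
That leaves Dorin with no forced order relative to Aldric — 1.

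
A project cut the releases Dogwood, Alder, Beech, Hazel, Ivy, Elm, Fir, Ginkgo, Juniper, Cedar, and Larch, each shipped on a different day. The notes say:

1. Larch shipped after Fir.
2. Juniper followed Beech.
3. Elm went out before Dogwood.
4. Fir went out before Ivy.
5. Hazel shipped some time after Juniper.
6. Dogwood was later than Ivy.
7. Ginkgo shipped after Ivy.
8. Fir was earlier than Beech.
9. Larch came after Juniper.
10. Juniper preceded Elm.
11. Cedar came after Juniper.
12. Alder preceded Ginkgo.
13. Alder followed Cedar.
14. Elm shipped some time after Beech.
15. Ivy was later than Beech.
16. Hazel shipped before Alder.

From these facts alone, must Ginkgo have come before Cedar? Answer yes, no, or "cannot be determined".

Tracing the constraints gives Cedar → Alder → Ginkgo, so Cedar must come before Ginkgo.
That means Ginkgo cannot be before Cedar.

no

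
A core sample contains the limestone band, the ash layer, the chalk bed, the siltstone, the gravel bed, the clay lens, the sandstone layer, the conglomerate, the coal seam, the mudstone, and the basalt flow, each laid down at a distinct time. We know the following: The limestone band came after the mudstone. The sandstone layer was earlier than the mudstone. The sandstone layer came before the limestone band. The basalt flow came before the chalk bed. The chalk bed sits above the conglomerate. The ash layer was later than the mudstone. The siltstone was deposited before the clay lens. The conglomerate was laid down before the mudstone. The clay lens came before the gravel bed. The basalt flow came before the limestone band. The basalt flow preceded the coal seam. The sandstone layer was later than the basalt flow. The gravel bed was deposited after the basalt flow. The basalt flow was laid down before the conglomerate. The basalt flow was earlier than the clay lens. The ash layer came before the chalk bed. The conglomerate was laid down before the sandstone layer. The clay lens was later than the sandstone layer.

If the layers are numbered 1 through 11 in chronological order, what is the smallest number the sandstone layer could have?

3

The basalt flow and the conglomerate must both come before the sandstone layer — 2 forced predecessors.
Nothing else is forced ahead of the sandstone layer, so its earliest slot is position 2 + 1 = 3.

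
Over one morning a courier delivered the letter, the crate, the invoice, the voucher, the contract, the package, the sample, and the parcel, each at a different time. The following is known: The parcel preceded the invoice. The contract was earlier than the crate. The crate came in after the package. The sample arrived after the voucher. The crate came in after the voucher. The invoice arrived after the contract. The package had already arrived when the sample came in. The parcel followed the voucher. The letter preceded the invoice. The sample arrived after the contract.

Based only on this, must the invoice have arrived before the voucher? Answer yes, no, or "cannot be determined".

Tracing the constraints gives the voucher → the parcel → the invoice, so the voucher must come before the invoice.
That means the invoice cannot be before the voucher.

no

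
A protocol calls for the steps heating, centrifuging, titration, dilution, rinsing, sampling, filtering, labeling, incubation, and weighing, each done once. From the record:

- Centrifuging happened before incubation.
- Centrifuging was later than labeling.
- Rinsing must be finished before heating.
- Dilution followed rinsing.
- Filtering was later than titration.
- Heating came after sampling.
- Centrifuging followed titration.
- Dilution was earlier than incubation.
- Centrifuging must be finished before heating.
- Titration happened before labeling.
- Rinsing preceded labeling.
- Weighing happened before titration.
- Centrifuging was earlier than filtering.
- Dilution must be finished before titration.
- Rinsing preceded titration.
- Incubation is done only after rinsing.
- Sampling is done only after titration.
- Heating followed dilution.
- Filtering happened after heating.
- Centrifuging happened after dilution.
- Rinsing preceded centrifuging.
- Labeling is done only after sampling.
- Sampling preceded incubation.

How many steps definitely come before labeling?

Directly stated before labeling: rinsing, sampling, and titration.
Dilution reaches labeling via dilution → titration → labeling.
Weighing reaches labeling via weighing → titration → labeling.
No chain forces heating (or any of the others) ahead of labeling.
That's dilution, rinsing, sampling, titration, and weighing — 5 in all.

5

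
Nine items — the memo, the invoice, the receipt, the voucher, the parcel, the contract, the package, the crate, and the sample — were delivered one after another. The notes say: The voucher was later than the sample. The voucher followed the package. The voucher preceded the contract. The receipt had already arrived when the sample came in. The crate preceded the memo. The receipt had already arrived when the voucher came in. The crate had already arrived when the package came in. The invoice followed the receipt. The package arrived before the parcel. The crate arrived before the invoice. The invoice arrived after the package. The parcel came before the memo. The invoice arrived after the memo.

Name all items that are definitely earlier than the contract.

the crate, the package, the receipt, the sample, the voucher

Directly stated before the contract: the voucher.
The crate reaches the contract via the crate → the package → the voucher → the contract.
The package reaches the contract via the package → the voucher → the contract.
The receipt reaches the contract via the receipt → the voucher → the contract.
Likewise the sample reaches the contract by chaining the stated constraints.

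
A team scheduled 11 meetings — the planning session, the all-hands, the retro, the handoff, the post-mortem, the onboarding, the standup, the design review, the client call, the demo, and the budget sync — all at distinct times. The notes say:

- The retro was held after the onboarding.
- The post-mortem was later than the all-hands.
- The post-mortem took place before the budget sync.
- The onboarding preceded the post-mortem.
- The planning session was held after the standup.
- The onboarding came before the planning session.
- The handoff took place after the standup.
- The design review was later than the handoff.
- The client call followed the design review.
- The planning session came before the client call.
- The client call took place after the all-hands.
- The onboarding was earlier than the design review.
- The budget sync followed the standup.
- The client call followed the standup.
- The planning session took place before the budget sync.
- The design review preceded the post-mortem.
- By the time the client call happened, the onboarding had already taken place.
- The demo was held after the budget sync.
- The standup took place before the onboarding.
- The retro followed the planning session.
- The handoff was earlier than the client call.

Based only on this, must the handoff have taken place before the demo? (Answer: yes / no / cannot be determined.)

Chain the constraints: the handoff → the design review → the post-mortem → the budget sync → the demo. Each link is directly stated, so the handoff comes before the demo.

yes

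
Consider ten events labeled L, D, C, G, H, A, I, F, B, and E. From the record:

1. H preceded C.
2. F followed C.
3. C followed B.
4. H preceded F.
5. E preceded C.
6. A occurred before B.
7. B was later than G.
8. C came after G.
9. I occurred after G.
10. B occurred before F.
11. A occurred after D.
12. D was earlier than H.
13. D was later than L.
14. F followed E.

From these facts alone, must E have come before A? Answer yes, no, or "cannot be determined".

No chain of stated constraints runs from E to A, and none runs from A to E either.
So the relative order of E and A is not fixed by the given facts.

cannot be determined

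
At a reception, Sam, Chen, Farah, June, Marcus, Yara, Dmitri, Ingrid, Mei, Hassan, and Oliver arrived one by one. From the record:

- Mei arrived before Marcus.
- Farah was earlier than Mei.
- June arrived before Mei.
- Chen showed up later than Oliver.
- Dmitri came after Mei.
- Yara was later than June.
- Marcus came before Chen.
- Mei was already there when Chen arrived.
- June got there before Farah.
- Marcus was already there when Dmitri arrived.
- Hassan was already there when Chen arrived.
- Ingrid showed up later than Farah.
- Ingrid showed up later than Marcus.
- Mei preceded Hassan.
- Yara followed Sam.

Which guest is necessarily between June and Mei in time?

Tracing the constraints gives June → Farah → Mei, so Farah sits after June and before Mei.
No other guest is forced both after June and before Mei.

Farah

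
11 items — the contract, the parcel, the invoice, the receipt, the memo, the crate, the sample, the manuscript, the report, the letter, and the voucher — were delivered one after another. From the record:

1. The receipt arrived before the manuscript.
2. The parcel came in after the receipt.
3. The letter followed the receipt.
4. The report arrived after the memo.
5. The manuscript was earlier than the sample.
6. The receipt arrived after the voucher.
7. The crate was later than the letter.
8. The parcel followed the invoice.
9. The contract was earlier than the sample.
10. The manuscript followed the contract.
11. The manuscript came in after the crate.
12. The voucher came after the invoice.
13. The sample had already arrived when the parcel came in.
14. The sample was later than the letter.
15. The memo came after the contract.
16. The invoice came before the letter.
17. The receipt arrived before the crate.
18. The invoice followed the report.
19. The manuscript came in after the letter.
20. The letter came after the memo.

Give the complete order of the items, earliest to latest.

The constraints fix every adjacent pair, so only one ordering works:
the contract → the memo → the report → the invoice → the voucher → the receipt → the letter → the crate → the manuscript → the sample → the parcel.

the contract, the memo, the report, the invoice, the voucher, the receipt, the letter, the crate, the manuscript, the sample, the parcel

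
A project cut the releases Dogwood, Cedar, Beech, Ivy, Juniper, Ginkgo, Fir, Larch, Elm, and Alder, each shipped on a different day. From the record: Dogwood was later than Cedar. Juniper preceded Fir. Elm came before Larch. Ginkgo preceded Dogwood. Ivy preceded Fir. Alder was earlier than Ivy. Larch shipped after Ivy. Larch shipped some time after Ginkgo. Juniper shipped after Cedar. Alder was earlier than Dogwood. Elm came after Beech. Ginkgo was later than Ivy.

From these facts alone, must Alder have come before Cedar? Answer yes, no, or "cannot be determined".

No chain of stated constraints runs from Alder to Cedar, and none runs from Cedar to Alder either.
So the relative order of Alder and Cedar is not fixed by the given facts.

cannot be determined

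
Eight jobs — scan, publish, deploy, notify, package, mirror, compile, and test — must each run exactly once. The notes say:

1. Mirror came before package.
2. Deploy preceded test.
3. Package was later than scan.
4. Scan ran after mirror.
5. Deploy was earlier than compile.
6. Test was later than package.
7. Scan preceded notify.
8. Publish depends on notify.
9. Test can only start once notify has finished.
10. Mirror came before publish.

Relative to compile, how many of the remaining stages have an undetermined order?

Forced before compile: deploy.
That leaves mirror, notify, package, publish, scan, and test with no forced order relative to compile — 6.

6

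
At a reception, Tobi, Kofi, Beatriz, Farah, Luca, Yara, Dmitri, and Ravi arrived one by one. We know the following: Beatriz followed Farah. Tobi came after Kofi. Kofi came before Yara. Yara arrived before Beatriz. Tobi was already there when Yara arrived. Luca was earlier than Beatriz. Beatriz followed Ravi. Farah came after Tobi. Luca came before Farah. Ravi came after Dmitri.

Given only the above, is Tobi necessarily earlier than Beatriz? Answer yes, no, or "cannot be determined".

Chain the constraints: Tobi → Yara → Beatriz. Each link is directly stated, so Tobi comes before Beatriz.

yes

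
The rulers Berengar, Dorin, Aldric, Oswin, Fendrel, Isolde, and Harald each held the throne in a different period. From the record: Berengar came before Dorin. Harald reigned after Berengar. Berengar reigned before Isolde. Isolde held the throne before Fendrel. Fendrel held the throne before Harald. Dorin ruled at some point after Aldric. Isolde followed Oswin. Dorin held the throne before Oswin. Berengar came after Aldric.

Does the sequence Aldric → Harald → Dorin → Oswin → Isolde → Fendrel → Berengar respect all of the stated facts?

The constraints require Berengar before Harald, but in the proposed sequence Harald appears ahead of Berengar. That one violation is enough.

no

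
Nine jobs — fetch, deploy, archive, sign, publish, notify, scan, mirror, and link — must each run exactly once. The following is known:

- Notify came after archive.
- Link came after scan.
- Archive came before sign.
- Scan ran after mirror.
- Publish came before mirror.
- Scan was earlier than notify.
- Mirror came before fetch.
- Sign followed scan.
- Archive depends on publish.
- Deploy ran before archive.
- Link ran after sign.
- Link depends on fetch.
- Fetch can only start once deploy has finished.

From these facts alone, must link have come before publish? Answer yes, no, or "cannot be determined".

no

Tracing the constraints gives publish → archive → sign → link, so publish must come before link.
That means link cannot be before publish.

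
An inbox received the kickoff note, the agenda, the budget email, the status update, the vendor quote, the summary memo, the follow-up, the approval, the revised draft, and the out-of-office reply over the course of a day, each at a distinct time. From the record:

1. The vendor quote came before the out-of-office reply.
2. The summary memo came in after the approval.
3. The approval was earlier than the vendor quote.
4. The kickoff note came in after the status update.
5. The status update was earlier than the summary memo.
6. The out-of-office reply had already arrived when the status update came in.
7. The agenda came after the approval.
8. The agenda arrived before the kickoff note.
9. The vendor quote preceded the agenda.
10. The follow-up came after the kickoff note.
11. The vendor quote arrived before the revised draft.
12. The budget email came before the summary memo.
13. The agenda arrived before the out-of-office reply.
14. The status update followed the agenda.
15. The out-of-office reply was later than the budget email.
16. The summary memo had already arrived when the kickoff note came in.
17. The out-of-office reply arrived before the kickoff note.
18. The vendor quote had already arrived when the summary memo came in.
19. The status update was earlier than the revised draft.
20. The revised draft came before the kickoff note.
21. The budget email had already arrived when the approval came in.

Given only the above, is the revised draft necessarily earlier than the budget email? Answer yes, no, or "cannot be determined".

Tracing the constraints gives the budget email → the approval → the vendor quote → the revised draft, so the budget email must come before the revised draft.
That means the revised draft cannot be before the budget email.

no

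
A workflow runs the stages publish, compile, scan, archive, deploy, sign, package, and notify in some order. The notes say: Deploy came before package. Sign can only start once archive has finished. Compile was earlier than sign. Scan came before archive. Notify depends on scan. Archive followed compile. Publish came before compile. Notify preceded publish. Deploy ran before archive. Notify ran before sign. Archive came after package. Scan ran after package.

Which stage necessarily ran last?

sign

Every other stage has a chain of constraints placing it before sign, so sign is last.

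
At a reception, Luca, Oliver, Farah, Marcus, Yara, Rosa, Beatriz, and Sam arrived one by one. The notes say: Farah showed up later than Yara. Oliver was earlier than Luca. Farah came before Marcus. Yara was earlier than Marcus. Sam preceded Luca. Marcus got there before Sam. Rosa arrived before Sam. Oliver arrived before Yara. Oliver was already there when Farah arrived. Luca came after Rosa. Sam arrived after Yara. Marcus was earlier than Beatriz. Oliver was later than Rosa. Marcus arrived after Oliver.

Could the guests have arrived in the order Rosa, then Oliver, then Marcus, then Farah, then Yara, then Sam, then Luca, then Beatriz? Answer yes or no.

The constraints require Farah before Marcus, but in the proposed sequence Marcus appears ahead of Farah. That one violation is enough.

no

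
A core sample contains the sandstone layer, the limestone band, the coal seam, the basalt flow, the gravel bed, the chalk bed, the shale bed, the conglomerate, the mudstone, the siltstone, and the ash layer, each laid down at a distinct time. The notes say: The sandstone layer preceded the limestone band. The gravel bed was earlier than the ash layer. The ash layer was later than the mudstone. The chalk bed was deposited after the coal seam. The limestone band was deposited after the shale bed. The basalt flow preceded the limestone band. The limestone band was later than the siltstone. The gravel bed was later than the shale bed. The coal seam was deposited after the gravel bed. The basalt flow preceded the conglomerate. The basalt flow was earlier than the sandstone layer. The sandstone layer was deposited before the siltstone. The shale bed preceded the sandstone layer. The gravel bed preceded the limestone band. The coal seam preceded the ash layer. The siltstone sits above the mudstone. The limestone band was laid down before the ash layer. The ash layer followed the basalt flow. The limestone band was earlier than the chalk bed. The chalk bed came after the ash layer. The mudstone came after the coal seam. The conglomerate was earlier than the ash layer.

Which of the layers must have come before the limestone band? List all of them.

Directly stated before the limestone band: the basalt flow, the gravel bed, the sandstone layer, the shale bed, and the siltstone.
The coal seam reaches the limestone band via the coal seam → the mudstone → the siltstone → the limestone band.
The mudstone reaches the limestone band via the mudstone → the siltstone → the limestone band.

the basalt flow, the coal seam, the gravel bed, the mudstone, the sandstone layer, the shale bed, the siltstone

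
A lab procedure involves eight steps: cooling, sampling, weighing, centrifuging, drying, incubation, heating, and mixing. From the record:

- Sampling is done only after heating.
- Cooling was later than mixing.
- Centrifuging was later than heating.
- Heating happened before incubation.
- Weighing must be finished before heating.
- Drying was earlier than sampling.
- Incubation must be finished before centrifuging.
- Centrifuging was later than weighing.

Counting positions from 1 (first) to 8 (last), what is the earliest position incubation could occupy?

3

Heating and weighing must both come before incubation — 2 forced predecessors.
Nothing else is forced ahead of incubation, so its earliest slot is position 2 + 1 = 3.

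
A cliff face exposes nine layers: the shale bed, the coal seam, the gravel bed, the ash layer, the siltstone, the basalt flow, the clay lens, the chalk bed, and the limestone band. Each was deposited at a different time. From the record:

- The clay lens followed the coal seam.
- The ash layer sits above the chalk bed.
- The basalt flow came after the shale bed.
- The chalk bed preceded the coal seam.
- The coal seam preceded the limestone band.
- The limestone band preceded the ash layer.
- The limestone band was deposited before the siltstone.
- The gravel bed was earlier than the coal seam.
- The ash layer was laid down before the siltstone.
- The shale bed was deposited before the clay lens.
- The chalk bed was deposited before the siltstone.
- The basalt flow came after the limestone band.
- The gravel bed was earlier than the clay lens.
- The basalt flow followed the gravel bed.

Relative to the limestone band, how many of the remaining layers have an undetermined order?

Forced before the limestone band: the chalk bed, the coal seam, and the gravel bed; forced after the limestone band: the ash layer, the basalt flow, and the siltstone.
That leaves the clay lens and the shale bed with no forced order relative to the limestone band — 2.

2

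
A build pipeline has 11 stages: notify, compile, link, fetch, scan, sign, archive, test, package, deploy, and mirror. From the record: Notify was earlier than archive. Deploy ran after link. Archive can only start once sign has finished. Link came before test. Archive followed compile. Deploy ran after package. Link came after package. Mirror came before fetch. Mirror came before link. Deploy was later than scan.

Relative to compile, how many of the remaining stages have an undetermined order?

9

Forced after compile: archive.
That leaves deploy, fetch, link, mirror, notify, package, scan, sign, and test with no forced order relative to compile — 9.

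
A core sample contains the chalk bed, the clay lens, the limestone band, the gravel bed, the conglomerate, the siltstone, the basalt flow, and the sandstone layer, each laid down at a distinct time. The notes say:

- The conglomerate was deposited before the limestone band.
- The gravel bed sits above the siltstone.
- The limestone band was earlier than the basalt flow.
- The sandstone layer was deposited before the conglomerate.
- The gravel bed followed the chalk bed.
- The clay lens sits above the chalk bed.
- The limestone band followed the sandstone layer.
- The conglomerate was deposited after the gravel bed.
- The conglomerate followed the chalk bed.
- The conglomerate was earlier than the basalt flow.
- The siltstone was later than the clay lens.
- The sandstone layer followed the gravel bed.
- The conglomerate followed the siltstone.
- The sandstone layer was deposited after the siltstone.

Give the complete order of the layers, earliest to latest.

the chalk bed, the clay lens, the siltstone, the gravel bed, the sandstone layer, the conglomerate, the limestone band, the basalt flow

The constraints fix every adjacent pair, so only one ordering works:
the chalk bed → the clay lens → the siltstone → the gravel bed → the sandstone layer → the conglomerate → the limestone band → the basalt flow.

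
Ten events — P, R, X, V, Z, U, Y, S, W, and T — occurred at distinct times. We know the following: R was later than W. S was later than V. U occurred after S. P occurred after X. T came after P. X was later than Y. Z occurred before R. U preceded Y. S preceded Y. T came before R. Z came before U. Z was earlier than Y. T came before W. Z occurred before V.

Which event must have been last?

R

Every other event has a chain of constraints placing it before R, so R is last.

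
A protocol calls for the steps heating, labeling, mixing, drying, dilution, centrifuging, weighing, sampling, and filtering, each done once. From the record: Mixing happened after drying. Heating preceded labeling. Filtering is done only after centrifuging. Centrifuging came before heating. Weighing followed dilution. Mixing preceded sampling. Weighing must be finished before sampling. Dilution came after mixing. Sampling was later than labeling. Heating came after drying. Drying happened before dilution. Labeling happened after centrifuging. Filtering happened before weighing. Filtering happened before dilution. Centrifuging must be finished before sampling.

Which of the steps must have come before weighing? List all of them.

Directly stated before weighing: dilution and filtering.
Centrifuging reaches weighing via centrifuging → filtering → weighing.
Drying reaches weighing via drying → dilution → weighing.
Mixing reaches weighing via mixing → dilution → weighing.
No chain forces labeling (or any of the others) ahead of weighing.

centrifuging, dilution, drying, filtering, mixing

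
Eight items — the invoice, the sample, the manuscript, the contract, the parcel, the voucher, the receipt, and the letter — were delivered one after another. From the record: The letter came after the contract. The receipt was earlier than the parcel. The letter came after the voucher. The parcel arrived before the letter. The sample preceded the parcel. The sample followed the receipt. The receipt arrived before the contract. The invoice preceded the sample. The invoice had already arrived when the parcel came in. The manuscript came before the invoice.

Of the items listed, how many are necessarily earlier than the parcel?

Directly stated before the parcel: the invoice, the receipt, and the sample.
The manuscript reaches the parcel via the manuscript → the invoice → the parcel.
No chain forces the voucher (or any of the others) ahead of the parcel.
That's the invoice, the manuscript, the receipt, and the sample — 4 in all.

4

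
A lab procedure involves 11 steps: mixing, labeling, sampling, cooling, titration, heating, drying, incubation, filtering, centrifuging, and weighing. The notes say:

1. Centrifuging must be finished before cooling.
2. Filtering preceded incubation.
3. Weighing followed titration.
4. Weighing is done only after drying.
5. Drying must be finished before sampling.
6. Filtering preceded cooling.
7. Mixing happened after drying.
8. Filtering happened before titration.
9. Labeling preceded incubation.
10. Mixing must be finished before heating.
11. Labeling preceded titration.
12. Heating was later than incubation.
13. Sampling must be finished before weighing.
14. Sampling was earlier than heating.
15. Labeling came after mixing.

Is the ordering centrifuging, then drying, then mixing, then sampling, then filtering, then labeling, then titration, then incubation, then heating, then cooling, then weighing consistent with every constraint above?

Check each stated constraint against the proposed order — e.g. centrifuging is ahead of cooling; drying is ahead of weighing. Every pair is in the required order; nothing is violated.

yes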